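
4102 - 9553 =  - 5451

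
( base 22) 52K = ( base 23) 4G0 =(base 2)100110110100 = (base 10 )2484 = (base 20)644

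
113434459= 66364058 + 47070401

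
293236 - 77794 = 215442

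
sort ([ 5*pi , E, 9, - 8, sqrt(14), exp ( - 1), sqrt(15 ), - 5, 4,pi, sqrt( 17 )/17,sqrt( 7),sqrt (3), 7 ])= [ - 8, - 5,sqrt(17) /17, exp ( - 1) , sqrt(3),sqrt( 7), E, pi, sqrt( 14), sqrt( 15 ) , 4, 7, 9, 5*pi ] 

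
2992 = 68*44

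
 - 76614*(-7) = 536298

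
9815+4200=14015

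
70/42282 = 35/21141 = 0.00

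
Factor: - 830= - 2^1*5^1*83^1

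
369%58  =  21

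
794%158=4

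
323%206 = 117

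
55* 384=21120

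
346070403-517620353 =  - 171549950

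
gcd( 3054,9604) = 2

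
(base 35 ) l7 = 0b1011100110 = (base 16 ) 2e6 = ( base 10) 742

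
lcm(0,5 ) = 0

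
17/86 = 17/86 = 0.20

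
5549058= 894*6207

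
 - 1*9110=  - 9110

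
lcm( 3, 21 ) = 21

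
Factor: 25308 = 2^2*3^2*19^1*37^1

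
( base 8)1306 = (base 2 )1011000110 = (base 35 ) ka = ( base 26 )118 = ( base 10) 710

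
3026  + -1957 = 1069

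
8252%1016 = 124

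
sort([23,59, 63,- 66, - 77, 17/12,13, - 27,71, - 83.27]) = [ - 83.27,-77, - 66, - 27,  17/12,13,23,59,63,71 ] 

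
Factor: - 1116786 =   -  2^1*3^1 * 11^1*16921^1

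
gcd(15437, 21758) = 43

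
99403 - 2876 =96527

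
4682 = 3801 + 881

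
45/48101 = 45/48101 = 0.00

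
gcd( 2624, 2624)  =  2624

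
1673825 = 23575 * 71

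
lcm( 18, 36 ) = 36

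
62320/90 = 6232/9 = 692.44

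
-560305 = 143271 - 703576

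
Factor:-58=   -2^1*29^1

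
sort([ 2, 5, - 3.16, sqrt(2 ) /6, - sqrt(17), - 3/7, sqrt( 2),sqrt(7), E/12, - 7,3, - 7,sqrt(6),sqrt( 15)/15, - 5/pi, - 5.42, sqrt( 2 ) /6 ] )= [-7, - 7, - 5.42, - sqrt(17), - 3.16,-5/pi, - 3/7,E/12, sqrt( 2 ) /6,sqrt(2)/6, sqrt(15 )/15  ,  sqrt(2),2, sqrt( 6), sqrt( 7 ), 3, 5]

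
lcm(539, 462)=3234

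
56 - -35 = 91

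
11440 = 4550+6890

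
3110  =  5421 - 2311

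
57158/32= 28579/16= 1786.19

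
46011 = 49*939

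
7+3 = 10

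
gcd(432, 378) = 54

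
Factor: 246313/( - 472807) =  - 17^1*431^( - 1)*1097^( - 1)*14489^1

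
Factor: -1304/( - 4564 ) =2/7 = 2^1*7^( - 1)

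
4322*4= 17288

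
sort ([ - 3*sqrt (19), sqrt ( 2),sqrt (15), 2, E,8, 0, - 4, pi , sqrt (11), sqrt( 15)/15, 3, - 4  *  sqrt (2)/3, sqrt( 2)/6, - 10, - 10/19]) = [ - 3 * sqrt ( 19), - 10, - 4,  -  4*sqrt(2)/3, - 10/19, 0,  sqrt ( 2 )/6, sqrt ( 15)/15, sqrt( 2), 2, E,3,pi,sqrt( 11),sqrt( 15),8 ]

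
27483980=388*70835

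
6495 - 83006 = - 76511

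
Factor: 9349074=2^1*3^3 * 7^1*24733^1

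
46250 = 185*250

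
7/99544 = 7/99544   =  0.00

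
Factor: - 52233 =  - 3^1*23^1*757^1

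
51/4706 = 51/4706=0.01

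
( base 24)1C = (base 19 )1H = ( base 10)36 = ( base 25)1B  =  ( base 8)44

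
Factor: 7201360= 2^4*5^1*90017^1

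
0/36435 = 0 =0.00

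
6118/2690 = 2 + 369/1345 = 2.27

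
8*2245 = 17960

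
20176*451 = 9099376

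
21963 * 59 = 1295817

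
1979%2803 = 1979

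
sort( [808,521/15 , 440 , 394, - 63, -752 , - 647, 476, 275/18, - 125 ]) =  [ - 752, - 647, - 125, - 63,  275/18, 521/15, 394, 440, 476, 808]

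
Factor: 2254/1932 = 7/6 = 2^( - 1)*3^(-1) * 7^1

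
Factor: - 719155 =-5^1 * 143831^1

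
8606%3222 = 2162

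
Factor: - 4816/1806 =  - 2^3 * 3^( - 1) = - 8/3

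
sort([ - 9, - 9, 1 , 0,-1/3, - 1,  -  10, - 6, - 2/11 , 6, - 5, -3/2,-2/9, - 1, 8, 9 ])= [-10, - 9, - 9, - 6 ,-5, - 3/2, - 1, - 1,  -  1/3, - 2/9, - 2/11, 0, 1,6, 8 , 9 ] 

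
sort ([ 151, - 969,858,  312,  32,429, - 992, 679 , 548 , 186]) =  [ - 992, - 969, 32, 151,186,312, 429, 548,679,858]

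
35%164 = 35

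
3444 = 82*42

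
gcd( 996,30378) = 498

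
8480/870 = 9 + 65/87 = 9.75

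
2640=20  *132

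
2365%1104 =157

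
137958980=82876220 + 55082760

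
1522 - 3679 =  - 2157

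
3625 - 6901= -3276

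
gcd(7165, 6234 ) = 1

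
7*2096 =14672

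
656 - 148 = 508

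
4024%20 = 4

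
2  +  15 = 17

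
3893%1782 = 329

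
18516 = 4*4629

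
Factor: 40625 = 5^5*13^1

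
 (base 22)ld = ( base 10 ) 475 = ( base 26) i7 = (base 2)111011011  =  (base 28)GR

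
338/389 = 338/389 = 0.87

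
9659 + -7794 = 1865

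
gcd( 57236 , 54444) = 1396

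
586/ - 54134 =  - 293/27067 =-0.01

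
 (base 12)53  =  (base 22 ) 2J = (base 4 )333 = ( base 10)63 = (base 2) 111111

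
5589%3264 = 2325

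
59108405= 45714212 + 13394193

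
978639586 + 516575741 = 1495215327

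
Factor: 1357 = 23^1*59^1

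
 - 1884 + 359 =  - 1525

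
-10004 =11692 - 21696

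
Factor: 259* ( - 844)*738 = - 2^3*3^2*7^1*37^1*41^1*211^1 = -  161323848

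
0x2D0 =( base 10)720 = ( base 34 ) l6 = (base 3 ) 222200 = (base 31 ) n7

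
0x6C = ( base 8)154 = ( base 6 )300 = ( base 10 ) 108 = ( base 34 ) 36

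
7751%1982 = 1805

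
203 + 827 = 1030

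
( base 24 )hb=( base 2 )110100011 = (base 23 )I5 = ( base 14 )21D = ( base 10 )419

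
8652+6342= 14994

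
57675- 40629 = 17046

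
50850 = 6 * 8475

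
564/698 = 282/349 = 0.81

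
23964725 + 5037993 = 29002718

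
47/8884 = 47/8884 = 0.01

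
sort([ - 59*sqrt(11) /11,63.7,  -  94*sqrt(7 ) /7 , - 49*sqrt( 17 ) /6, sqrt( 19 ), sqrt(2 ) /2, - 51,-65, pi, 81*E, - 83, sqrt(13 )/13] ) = [ - 83, - 65, - 51, - 94*sqrt( 7)/7, - 49*sqrt(17 )/6, - 59 * sqrt( 11 ) /11, sqrt (13 ) /13, sqrt(2 ) /2, pi, sqrt( 19 ), 63.7, 81*E ] 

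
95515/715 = 133 + 84/143 = 133.59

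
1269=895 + 374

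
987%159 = 33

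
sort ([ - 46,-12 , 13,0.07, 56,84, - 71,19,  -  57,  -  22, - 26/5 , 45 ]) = [ - 71, - 57, - 46, - 22,- 12, - 26/5,0.07,13,19,45,56,84]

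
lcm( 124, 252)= 7812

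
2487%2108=379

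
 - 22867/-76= 22867/76 = 300.88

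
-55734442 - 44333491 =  - 100067933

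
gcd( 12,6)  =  6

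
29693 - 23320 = 6373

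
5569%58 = 1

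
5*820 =4100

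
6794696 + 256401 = 7051097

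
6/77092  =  3/38546 = 0.00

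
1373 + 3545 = 4918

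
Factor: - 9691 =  - 11^1*881^1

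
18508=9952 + 8556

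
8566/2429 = 8566/2429 = 3.53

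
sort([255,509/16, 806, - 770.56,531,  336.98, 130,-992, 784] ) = [ - 992,  -  770.56,  509/16,130, 255, 336.98, 531, 784, 806 ]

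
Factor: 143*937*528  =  70747248 = 2^4 * 3^1*11^2*13^1*937^1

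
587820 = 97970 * 6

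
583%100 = 83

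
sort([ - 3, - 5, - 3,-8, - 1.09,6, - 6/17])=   [-8 , - 5, - 3, - 3,-1.09, - 6/17, 6]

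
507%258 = 249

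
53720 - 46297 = 7423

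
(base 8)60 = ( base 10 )48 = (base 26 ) 1m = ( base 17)2E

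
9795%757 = 711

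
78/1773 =26/591 = 0.04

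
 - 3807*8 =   -  30456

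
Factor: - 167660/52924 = - 415/131 = - 5^1*83^1*131^( - 1)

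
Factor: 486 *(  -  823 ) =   -  2^1*3^5  *823^1 = -  399978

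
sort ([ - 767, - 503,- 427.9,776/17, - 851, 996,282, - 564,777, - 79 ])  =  [  -  851, - 767,-564,-503, - 427.9, - 79,776/17 , 282, 777,  996 ]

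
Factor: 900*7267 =2^2*3^2*5^2*13^2*43^1 = 6540300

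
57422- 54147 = 3275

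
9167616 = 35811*256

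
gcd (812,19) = 1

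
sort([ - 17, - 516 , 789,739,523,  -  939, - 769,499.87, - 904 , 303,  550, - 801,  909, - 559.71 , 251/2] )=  [ - 939 , - 904,-801,-769, - 559.71, -516, - 17,251/2,303,499.87, 523,  550,739, 789,  909 ]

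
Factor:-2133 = -3^3*79^1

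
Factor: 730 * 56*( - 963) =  -39367440 = - 2^4*3^2*5^1*7^1*73^1*107^1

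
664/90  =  332/45 = 7.38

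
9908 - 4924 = 4984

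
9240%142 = 10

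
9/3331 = 9/3331 = 0.00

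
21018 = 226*93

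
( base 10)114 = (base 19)60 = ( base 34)3C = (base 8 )162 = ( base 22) 54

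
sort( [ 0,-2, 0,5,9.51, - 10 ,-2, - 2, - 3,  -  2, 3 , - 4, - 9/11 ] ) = [ - 10, - 4, -3,- 2, - 2,- 2, - 2, - 9/11, 0, 0, 3,5,9.51 ]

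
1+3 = 4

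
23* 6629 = 152467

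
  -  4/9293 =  - 1 + 9289/9293 = -  0.00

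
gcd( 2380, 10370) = 170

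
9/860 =9/860 =0.01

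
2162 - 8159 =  - 5997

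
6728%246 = 86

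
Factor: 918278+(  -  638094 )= 280184 = 2^3* 35023^1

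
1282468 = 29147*44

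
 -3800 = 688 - 4488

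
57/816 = 19/272 =0.07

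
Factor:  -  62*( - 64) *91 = 361088 = 2^7* 7^1*13^1*31^1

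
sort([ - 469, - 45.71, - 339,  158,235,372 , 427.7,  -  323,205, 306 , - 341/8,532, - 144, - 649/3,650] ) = [ -469,  -  339, - 323 , - 649/3, - 144 ,-45.71 , -341/8,158,205, 235,  306,372,427.7,532, 650] 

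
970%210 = 130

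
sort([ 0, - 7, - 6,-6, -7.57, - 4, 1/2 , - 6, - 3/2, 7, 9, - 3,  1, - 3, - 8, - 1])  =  [ - 8, - 7.57, - 7,-6,-6, - 6 , - 4, - 3, - 3, - 3/2, - 1,  0, 1/2, 1 , 7, 9]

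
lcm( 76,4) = 76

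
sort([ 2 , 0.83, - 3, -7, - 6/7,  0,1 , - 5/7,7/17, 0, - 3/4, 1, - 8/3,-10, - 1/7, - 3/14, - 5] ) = [ - 10 ,- 7,  -  5,  -  3, - 8/3, - 6/7, - 3/4, - 5/7, - 3/14, - 1/7,  0,0,7/17,  0.83, 1, 1, 2]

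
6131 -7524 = - 1393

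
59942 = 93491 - 33549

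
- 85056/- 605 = 85056/605 = 140.59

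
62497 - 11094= 51403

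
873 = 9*97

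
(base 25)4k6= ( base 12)18A6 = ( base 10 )3006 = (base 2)101110111110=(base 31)33u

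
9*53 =477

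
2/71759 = 2/71759  =  0.00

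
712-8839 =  - 8127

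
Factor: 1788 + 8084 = 9872 =2^4 * 617^1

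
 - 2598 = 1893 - 4491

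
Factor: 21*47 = 3^1*7^1* 47^1= 987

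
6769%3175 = 419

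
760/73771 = 760/73771 = 0.01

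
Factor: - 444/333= -2^2*3^(-1 ) = -  4/3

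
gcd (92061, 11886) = 3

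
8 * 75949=607592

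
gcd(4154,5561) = 67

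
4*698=2792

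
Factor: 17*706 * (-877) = -10525754 = -2^1*17^1*353^1*877^1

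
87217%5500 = 4717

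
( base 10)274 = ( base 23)bl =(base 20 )de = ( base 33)8a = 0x112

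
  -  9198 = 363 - 9561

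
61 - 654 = - 593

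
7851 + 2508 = 10359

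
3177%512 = 105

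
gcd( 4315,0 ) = 4315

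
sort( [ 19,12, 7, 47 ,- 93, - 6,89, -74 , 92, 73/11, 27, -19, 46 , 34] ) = [ - 93,- 74, - 19, - 6, 73/11,7,12, 19,  27,34,  46,47 , 89,92]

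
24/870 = 4/145 = 0.03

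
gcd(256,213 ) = 1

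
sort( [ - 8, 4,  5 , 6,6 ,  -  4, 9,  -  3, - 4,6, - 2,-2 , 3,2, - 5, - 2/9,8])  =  [-8, - 5, - 4, - 4, - 3, - 2, - 2 , - 2/9, 2 , 3,4,  5, 6,6,  6,  8, 9]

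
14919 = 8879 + 6040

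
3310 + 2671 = 5981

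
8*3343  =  26744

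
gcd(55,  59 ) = 1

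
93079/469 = 198 + 31/67= 198.46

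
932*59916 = 55841712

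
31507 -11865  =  19642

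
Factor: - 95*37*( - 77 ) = 270655 = 5^1*7^1*11^1*19^1*37^1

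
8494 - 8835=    - 341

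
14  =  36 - 22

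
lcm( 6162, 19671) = 511446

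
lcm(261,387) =11223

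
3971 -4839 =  - 868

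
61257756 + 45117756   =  106375512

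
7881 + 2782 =10663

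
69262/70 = 989  +  16/35 =989.46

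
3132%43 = 36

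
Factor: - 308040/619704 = -3^( -2)*5^1*17^1*19^( - 1) = -85/171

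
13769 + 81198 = 94967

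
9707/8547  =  1 + 1160/8547=1.14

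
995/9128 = 995/9128=0.11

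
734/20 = 36 + 7/10 = 36.70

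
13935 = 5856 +8079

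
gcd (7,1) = 1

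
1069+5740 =6809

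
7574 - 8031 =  - 457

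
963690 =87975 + 875715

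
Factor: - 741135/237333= - 247045/79111  =  - 5^1*49409^1 * 79111^( - 1)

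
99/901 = 99/901 = 0.11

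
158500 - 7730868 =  - 7572368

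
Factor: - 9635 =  - 5^1*41^1*47^1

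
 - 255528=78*( - 3276)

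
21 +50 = 71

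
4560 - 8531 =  - 3971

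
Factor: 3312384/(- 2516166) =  - 2^7 *3^( - 1)*19^1*227^1*139787^( - 1 ) = - 552064/419361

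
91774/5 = 18354 + 4/5 = 18354.80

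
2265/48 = 47 + 3/16 = 47.19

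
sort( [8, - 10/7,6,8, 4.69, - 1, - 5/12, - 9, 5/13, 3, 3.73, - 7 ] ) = [  -  9,  -  7, - 10/7, - 1, - 5/12, 5/13, 3, 3.73,4.69, 6,8,8]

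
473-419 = 54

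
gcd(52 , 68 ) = 4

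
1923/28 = 68 + 19/28=68.68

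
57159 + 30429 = 87588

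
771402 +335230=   1106632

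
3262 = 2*1631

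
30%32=30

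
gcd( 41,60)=1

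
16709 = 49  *341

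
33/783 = 11/261  =  0.04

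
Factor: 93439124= 2^2*71^1*73^1*4507^1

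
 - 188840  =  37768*(-5)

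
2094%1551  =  543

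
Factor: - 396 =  - 2^2*3^2*  11^1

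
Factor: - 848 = -2^4*53^1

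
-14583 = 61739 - 76322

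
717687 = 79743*9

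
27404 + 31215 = 58619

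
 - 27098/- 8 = 13549/4 = 3387.25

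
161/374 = 161/374 = 0.43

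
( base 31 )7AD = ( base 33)6FL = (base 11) 532A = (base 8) 15612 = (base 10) 7050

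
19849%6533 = 250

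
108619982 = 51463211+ 57156771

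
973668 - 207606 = 766062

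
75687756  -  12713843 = 62973913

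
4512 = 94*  48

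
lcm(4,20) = 20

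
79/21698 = 79/21698= 0.00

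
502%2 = 0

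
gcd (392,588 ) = 196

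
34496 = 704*49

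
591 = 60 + 531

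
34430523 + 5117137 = 39547660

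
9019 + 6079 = 15098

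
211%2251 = 211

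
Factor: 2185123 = 109^1*20047^1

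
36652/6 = 18326/3  =  6108.67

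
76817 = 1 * 76817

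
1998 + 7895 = 9893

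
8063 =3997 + 4066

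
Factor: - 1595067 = - 3^1*531689^1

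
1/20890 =1/20890 = 0.00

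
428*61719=26415732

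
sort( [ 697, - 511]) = [-511, 697]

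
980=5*196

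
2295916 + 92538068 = 94833984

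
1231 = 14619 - 13388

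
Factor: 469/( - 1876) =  - 1/4 = -2^( - 2) 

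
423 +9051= 9474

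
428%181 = 66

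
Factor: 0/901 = 0 =0^1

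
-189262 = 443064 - 632326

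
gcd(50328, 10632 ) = 24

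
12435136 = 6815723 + 5619413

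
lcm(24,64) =192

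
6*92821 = 556926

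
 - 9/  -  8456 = 9/8456 = 0.00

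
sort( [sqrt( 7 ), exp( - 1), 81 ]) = [ exp( - 1),sqrt( 7),81 ]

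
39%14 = 11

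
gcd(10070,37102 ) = 2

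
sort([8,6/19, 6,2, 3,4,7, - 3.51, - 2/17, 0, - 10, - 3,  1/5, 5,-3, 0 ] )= [ - 10, - 3.51, - 3, - 3,  -  2/17,0,0, 1/5, 6/19,2,3,  4,5,6,7,8 ] 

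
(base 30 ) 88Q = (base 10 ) 7466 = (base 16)1d2a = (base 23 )E2E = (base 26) b14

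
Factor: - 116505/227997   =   - 3^1*5^1* 7^( - 2)*11^(-1)*47^( - 1) * 863^1= - 12945/25333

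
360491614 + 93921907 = 454413521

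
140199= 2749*51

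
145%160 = 145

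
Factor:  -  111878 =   -  2^1*13^2 * 331^1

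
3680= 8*460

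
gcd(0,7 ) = 7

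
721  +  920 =1641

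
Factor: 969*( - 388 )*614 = -230846808 = -  2^3*3^1 * 17^1*19^1 *97^1*307^1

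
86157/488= 176 + 269/488 =176.55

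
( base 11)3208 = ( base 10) 4243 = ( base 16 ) 1093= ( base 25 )6JI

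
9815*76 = 745940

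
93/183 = 31/61 = 0.51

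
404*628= 253712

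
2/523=2/523 = 0.00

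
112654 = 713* 158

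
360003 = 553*651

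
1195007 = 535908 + 659099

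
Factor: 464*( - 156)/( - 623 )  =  72384/623 = 2^6*3^1*7^( - 1)*13^1*29^1*89^( - 1)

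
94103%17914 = 4533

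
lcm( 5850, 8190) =40950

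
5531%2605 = 321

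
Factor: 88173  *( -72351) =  - 6379404723  =  -3^4 * 97^1*101^1 * 8039^1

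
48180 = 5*9636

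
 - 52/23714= - 1+11831/11857=- 0.00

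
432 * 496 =214272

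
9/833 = 9/833 = 0.01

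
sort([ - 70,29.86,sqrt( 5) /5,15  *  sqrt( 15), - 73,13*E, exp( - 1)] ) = [ - 73, - 70, exp( - 1 ),sqrt( 5)/5,29.86, 13* E,15*sqrt (15 ) ]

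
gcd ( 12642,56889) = 6321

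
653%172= 137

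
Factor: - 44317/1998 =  - 2^( - 1)*3^( - 3 )*7^1*13^1*37^( - 1 )*487^1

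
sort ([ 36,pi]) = [ pi , 36]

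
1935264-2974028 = -1038764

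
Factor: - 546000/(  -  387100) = 2^2*3^1*5^1*7^(  -  1)*13^1*79^( - 1)= 780/553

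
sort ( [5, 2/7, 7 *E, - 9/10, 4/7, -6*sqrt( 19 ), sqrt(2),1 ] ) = [ - 6*sqrt( 19),-9/10,2/7,  4/7,1 , sqrt (2 ),5,7*E ] 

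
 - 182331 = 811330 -993661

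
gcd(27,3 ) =3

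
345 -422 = -77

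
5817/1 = 5817 = 5817.00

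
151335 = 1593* 95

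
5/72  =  5/72 = 0.07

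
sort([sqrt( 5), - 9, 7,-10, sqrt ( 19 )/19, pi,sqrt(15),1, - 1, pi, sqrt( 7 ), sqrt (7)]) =[ -10, - 9, - 1,sqrt( 19) /19,1,sqrt( 5 ), sqrt( 7), sqrt (7), pi, pi, sqrt( 15), 7]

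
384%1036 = 384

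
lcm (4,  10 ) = 20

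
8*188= 1504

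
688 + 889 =1577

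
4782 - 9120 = - 4338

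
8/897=8/897=0.01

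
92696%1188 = 32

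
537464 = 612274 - 74810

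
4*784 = 3136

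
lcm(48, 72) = 144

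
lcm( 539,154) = 1078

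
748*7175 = 5366900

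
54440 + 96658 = 151098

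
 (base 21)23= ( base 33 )1c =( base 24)1L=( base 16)2D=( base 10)45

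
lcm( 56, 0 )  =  0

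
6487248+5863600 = 12350848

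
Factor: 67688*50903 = 2^3*109^1*467^1*8461^1  =  3445522264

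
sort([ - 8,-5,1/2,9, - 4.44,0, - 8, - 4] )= [ - 8, - 8, - 5 , - 4.44, - 4,0,1/2 , 9 ] 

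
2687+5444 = 8131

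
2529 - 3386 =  - 857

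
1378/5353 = 26/101 = 0.26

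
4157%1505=1147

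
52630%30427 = 22203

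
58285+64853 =123138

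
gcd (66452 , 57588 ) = 4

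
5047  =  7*721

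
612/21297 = 204/7099=0.03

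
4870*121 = 589270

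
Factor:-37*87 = -3^1*29^1*37^1 = - 3219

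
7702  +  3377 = 11079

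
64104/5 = 64104/5 = 12820.80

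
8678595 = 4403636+4274959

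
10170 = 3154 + 7016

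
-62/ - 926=31/463  =  0.07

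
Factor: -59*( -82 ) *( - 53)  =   - 2^1*41^1*53^1 * 59^1 = - 256414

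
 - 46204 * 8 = - 369632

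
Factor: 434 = 2^1*7^1 * 31^1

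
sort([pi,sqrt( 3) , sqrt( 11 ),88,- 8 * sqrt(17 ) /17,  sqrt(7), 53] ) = [ - 8 * sqrt(17) /17 , sqrt (3 ),sqrt( 7),pi, sqrt (11),53,88 ] 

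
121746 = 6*20291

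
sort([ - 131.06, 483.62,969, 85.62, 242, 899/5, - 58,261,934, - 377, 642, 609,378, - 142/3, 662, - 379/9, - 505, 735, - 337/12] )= [  -  505, - 377, - 131.06, - 58 , - 142/3, - 379/9,-337/12, 85.62 , 899/5,242,  261,378,483.62, 609 , 642,662 , 735,  934,969] 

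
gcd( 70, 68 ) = 2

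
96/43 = 96/43 = 2.23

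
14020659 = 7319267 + 6701392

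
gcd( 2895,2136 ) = 3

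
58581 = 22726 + 35855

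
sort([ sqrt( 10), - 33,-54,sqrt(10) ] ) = [ - 54, - 33, sqrt(10), sqrt(10) ]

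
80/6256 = 5/391 = 0.01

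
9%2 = 1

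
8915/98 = 8915/98= 90.97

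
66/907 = 66/907 = 0.07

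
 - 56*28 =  - 1568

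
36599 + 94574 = 131173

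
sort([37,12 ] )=[12, 37]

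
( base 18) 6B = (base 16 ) 77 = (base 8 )167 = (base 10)119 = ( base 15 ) 7E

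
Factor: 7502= 2^1* 11^2*31^1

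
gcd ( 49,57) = 1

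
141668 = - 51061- - 192729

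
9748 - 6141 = 3607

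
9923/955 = 10 + 373/955= 10.39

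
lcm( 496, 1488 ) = 1488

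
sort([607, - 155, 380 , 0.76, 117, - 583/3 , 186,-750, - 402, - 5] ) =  [-750,  -  402, - 583/3, - 155, - 5, 0.76, 117, 186, 380, 607]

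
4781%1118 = 309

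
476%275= 201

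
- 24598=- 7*3514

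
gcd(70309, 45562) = 1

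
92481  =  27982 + 64499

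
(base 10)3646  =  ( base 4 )320332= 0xe3e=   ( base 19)a1h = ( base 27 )501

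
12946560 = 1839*7040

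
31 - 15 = 16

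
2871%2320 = 551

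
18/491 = 18/491= 0.04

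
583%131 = 59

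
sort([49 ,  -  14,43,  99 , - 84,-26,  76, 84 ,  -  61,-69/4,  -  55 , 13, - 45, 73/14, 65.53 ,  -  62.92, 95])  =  [  -  84,-62.92,  -  61, - 55, - 45, - 26, - 69/4, - 14,73/14, 13,  43,  49,65.53 , 76,84,95,99] 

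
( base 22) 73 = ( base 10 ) 157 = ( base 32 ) 4T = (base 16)9d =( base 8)235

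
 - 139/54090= - 139/54090  =  - 0.00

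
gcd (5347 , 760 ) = 1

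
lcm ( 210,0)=0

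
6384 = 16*399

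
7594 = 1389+6205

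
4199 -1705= 2494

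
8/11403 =8/11403 = 0.00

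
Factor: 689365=5^1*137873^1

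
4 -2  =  2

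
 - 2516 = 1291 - 3807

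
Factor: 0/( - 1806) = 0  =  0^1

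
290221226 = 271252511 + 18968715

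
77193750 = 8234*9375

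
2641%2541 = 100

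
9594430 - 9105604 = 488826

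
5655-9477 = - 3822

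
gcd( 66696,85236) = 12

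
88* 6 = 528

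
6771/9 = 2257/3 = 752.33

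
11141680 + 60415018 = 71556698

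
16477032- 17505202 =-1028170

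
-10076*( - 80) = 806080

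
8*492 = 3936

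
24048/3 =8016 = 8016.00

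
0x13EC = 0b1001111101100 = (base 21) bbi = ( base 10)5100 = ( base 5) 130400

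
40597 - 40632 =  - 35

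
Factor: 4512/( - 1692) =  - 2^3*3^( - 1)  =  - 8/3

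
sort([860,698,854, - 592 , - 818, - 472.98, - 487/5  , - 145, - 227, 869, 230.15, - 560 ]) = [ - 818, -592, - 560, - 472.98,-227,-145, - 487/5,230.15,  698 , 854,860,869] 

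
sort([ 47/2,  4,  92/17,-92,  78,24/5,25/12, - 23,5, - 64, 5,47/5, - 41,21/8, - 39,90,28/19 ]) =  [ - 92,-64, - 41,-39, - 23, 28/19, 25/12, 21/8, 4, 24/5,5 , 5,92/17,  47/5, 47/2, 78,90 ] 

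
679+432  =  1111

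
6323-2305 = 4018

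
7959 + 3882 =11841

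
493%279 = 214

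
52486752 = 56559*928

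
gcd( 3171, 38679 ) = 3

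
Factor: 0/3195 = 0 = 0^1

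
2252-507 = 1745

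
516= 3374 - 2858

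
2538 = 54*47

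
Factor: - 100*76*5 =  - 38000  =  - 2^4* 5^3 * 19^1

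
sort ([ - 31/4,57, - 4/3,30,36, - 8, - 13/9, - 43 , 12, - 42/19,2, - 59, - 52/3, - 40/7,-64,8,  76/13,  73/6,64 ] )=[  -  64, - 59, - 43, - 52/3, -8, - 31/4, - 40/7, - 42/19,- 13/9, - 4/3, 2,76/13,8, 12,73/6,  30, 36,  57, 64]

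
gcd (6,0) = 6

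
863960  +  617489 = 1481449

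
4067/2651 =4067/2651 = 1.53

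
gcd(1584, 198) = 198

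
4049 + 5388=9437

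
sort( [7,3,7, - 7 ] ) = [ - 7,3, 7,7 ]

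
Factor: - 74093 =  -74093^1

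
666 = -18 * ( - 37 ) 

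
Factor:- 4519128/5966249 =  - 2^3*3^1*29^1*43^1*151^1*179^(  -  1 )*33331^( - 1 ) 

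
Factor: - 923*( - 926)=2^1 * 13^1*71^1*463^1 = 854698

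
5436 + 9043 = 14479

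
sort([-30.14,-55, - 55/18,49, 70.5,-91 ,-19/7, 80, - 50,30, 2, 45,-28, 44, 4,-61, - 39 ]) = [-91 , - 61, - 55,  -  50,-39, -30.14, - 28, - 55/18, - 19/7 , 2 , 4,30, 44,  45, 49,70.5, 80]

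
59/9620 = 59/9620= 0.01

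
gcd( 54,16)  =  2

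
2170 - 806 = 1364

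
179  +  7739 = 7918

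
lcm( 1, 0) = 0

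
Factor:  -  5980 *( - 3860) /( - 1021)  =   - 23082800/1021= - 2^4*5^2*13^1*23^1*193^1*1021^( - 1)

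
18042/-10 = -1805 + 4/5 = -1804.20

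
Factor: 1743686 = 2^1 * 7^1*59^1*2111^1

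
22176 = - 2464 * ( -9)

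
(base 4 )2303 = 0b10110011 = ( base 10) 179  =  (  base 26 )6n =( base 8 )263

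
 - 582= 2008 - 2590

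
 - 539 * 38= - 20482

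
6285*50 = 314250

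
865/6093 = 865/6093 = 0.14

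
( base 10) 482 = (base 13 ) 2B1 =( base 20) 142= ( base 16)1E2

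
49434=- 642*(  -  77 ) 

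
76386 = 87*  878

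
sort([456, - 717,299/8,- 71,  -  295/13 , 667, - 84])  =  [ - 717,-84, - 71, - 295/13,299/8, 456, 667 ]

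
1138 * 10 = 11380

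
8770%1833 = 1438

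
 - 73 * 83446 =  -6091558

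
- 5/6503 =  - 5/6503 =- 0.00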